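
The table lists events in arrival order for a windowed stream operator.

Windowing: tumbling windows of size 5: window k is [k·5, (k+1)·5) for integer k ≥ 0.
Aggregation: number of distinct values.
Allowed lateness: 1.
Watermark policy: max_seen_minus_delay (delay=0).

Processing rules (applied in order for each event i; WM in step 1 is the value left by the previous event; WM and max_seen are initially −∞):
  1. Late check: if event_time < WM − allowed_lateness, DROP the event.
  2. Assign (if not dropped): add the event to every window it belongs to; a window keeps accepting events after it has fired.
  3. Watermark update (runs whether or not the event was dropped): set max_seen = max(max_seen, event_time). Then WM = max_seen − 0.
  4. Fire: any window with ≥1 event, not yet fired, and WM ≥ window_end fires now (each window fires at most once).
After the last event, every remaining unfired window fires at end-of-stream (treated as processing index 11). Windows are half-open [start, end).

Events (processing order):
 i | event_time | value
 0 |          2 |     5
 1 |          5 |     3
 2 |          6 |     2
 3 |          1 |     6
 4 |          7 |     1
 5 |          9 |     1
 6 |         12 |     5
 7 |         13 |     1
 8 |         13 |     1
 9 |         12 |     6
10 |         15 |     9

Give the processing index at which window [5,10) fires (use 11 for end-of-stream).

6

i=0 t=2 v=5: → [0,5); WM=2
i=1 t=5 v=3: → [5,10); WM=5; [0,5) fires=1
i=2 t=6 v=2: → [5,10); WM=6
i=3 t=1 v=6: DROP (t<6-1); WM=6
i=4 t=7 v=1: → [5,10); WM=7
i=5 t=9 v=1: → [5,10); WM=9
i=6 t=12 v=5: → [10,15); WM=12; [5,10) fires=3
i=7 t=13 v=1: → [10,15); WM=13
i=8 t=13 v=1: → [10,15); WM=13
i=9 t=12 v=6: → [10,15); WM=13
i=10 t=15 v=9: → [15,20); WM=15; [10,15) fires=3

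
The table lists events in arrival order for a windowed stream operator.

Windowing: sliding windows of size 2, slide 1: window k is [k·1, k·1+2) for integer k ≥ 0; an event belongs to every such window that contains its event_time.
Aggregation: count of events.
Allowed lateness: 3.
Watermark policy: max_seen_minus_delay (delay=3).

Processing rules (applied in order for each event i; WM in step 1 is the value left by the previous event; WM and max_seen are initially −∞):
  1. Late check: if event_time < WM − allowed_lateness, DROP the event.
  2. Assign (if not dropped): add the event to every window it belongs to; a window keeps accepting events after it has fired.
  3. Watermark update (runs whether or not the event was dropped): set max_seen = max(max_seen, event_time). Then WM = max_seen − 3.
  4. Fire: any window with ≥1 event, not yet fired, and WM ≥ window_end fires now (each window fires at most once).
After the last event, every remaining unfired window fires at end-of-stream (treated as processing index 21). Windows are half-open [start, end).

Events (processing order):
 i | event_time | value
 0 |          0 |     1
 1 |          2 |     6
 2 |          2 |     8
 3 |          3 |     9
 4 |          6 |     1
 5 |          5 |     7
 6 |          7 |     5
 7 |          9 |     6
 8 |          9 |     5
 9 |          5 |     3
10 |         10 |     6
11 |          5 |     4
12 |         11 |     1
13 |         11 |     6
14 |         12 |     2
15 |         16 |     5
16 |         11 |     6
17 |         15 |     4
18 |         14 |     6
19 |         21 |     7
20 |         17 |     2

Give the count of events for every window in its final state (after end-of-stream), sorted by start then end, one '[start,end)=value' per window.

[0,2)=1 [1,3)=2 [2,4)=3 [3,5)=1 [4,6)=3 [5,7)=4 [6,8)=2 [7,9)=1 [8,10)=2 [9,11)=3 [10,12)=4 [11,13)=4 [12,14)=1 [13,15)=1 [14,16)=2 [15,17)=2 [16,18)=2 [17,19)=1 [20,22)=1 [21,23)=1

i=0 t=0 v=1: → [0,2); WM=-3
i=1 t=2 v=6: → [2,4),[1,3); WM=-1
i=2 t=2 v=8: → [2,4),[1,3); WM=-1
i=3 t=3 v=9: → [3,5),[2,4); WM=0
i=4 t=6 v=1: → [6,8),[5,7); WM=3; [0,2) fires=1 [1,3) fires=2
i=5 t=5 v=7: → [5,7),[4,6); WM=3
i=6 t=7 v=5: → [7,9),[6,8); WM=4; [2,4) fires=3
i=7 t=9 v=6: → [9,11),[8,10); WM=6; [3,5) fires=1 [4,6) fires=1
i=8 t=9 v=5: → [9,11),[8,10); WM=6
i=9 t=5 v=3: → [5,7),[4,6); WM=6
i=10 t=10 v=6: → [10,12),[9,11); WM=7; [5,7) fires=3
i=11 t=5 v=4: → [5,7),[4,6); WM=7
i=12 t=11 v=1: → [11,13),[10,12); WM=8; [6,8) fires=2
i=13 t=11 v=6: → [11,13),[10,12); WM=8
i=14 t=12 v=2: → [12,14),[11,13); WM=9; [7,9) fires=1
i=15 t=16 v=5: → [16,18),[15,17); WM=13; [8,10) fires=2 [9,11) fires=3 [10,12) fires=3 [11,13) fires=3
i=16 t=11 v=6: → [11,13),[10,12); WM=13
i=17 t=15 v=4: → [15,17),[14,16); WM=13
i=18 t=14 v=6: → [14,16),[13,15); WM=13
i=19 t=21 v=7: → [21,23),[20,22); WM=18; [12,14) fires=1 [13,15) fires=1 [14,16) fires=2 [15,17) fires=2 [16,18) fires=1
i=20 t=17 v=2: → [17,19),[16,18); WM=18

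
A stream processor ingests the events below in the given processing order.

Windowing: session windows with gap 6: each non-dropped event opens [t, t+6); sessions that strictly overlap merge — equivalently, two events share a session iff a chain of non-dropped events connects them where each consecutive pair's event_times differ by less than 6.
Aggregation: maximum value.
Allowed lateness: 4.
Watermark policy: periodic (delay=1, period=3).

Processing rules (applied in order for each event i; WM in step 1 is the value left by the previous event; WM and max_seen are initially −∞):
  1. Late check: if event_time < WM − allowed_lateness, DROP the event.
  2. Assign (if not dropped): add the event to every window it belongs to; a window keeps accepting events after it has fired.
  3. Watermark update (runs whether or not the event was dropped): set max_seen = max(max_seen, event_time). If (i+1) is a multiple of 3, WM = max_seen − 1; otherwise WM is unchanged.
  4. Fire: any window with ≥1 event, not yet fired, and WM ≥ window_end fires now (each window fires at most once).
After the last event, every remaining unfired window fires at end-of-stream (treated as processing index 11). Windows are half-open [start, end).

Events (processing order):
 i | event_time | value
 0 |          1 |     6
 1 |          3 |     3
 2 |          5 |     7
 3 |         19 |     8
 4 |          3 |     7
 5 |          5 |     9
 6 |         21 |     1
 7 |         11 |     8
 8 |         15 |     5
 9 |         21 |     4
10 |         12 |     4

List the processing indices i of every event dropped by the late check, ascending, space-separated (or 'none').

i=0 t=1 v=6: → [1,7); WM=−∞
i=1 t=3 v=3: → [1,9); WM=−∞
i=2 t=5 v=7: → [1,11); WM=4
i=3 t=19 v=8: → [19,25); WM=4
i=4 t=3 v=7: → [1,11); WM=4
i=5 t=5 v=9: → [1,11); WM=18
i=6 t=21 v=1: → [19,27); WM=18
i=7 t=11 v=8: DROP (t<18-4); WM=18
i=8 t=15 v=5: → [15,27); WM=20
i=9 t=21 v=4: → [15,27); WM=20
i=10 t=12 v=4: DROP (t<20-4); WM=20

7 10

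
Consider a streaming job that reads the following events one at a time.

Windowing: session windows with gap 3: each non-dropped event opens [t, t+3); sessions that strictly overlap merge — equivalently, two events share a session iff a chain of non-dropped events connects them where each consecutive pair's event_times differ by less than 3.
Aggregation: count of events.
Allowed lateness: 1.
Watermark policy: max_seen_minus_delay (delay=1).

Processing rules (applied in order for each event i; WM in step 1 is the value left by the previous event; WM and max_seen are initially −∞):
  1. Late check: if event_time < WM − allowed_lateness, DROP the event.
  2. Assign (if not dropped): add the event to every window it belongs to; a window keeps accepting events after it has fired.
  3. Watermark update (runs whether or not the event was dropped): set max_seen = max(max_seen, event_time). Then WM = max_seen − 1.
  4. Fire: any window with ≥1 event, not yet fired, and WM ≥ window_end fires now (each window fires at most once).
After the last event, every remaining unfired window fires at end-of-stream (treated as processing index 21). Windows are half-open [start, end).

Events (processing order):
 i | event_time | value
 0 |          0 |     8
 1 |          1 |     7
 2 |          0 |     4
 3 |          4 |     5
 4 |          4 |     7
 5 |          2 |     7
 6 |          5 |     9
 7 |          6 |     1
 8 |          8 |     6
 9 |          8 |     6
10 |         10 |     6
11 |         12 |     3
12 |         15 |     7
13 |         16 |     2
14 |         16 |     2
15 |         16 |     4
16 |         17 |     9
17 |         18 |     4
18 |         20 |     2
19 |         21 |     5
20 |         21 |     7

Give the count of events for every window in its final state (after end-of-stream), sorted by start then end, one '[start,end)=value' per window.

[0,15)=12 [15,24)=9

i=0 t=0 v=8: → [0,3); WM=-1
i=1 t=1 v=7: → [0,4); WM=0
i=2 t=0 v=4: → [0,4); WM=0
i=3 t=4 v=5: → [4,7); WM=3
i=4 t=4 v=7: → [4,7); WM=3
i=5 t=2 v=7: → [0,7); WM=3
i=6 t=5 v=9: → [0,8); WM=4
i=7 t=6 v=1: → [0,9); WM=5
i=8 t=8 v=6: → [0,11); WM=7
i=9 t=8 v=6: → [0,11); WM=7
i=10 t=10 v=6: → [0,13); WM=9
i=11 t=12 v=3: → [0,15); WM=11
i=12 t=15 v=7: → [15,18); WM=14
i=13 t=16 v=2: → [15,19); WM=15
i=14 t=16 v=2: → [15,19); WM=15
i=15 t=16 v=4: → [15,19); WM=15
i=16 t=17 v=9: → [15,20); WM=16
i=17 t=18 v=4: → [15,21); WM=17
i=18 t=20 v=2: → [15,23); WM=19
i=19 t=21 v=5: → [15,24); WM=20
i=20 t=21 v=7: → [15,24); WM=20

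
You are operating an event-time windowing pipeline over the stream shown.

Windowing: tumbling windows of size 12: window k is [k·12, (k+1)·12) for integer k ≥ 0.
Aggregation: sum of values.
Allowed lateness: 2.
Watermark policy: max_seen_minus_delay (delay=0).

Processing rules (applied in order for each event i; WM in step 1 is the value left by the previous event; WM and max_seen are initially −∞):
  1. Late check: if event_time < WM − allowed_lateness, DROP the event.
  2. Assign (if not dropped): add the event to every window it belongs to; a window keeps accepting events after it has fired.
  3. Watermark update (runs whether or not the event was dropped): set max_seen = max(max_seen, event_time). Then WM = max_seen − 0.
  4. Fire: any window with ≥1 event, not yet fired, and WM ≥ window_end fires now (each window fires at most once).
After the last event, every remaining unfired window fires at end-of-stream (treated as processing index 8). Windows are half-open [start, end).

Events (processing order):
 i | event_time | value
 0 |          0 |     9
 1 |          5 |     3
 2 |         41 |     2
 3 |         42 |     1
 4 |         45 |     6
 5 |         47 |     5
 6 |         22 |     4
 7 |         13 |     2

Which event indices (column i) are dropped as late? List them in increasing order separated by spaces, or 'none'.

i=0 t=0 v=9: → [0,12); WM=0
i=1 t=5 v=3: → [0,12); WM=5
i=2 t=41 v=2: → [36,48); WM=41; [0,12) fires=12
i=3 t=42 v=1: → [36,48); WM=42
i=4 t=45 v=6: → [36,48); WM=45
i=5 t=47 v=5: → [36,48); WM=47
i=6 t=22 v=4: DROP (t<47-2); WM=47
i=7 t=13 v=2: DROP (t<47-2); WM=47

6 7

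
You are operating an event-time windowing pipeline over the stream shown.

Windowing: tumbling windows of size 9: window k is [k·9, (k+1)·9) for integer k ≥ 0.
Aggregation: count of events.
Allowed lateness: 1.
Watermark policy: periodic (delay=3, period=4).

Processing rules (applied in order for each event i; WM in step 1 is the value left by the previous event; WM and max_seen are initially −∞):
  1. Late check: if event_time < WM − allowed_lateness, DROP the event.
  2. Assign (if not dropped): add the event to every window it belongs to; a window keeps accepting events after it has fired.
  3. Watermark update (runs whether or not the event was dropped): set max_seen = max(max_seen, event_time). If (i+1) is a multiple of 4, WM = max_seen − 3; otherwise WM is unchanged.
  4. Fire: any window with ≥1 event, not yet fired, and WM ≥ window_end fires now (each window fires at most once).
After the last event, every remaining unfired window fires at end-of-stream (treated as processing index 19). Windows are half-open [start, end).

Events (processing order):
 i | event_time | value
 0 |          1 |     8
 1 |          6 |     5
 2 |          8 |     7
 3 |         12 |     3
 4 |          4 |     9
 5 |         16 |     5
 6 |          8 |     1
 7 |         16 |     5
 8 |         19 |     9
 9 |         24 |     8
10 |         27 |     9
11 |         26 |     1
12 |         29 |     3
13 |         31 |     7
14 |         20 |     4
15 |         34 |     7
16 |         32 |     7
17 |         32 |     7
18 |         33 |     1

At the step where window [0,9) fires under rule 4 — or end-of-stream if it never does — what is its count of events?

3

i=0 t=1 v=8: → [0,9); WM=−∞
i=1 t=6 v=5: → [0,9); WM=−∞
i=2 t=8 v=7: → [0,9); WM=−∞
i=3 t=12 v=3: → [9,18); WM=9; [0,9) fires=3
i=4 t=4 v=9: DROP (t<9-1); WM=9
i=5 t=16 v=5: → [9,18); WM=9
i=6 t=8 v=1: → [0,9); WM=9
i=7 t=16 v=5: → [9,18); WM=13
i=8 t=19 v=9: → [18,27); WM=13
i=9 t=24 v=8: → [18,27); WM=13
i=10 t=27 v=9: → [27,36); WM=13
i=11 t=26 v=1: → [18,27); WM=24; [9,18) fires=3
i=12 t=29 v=3: → [27,36); WM=24
i=13 t=31 v=7: → [27,36); WM=24
i=14 t=20 v=4: DROP (t<24-1); WM=24
i=15 t=34 v=7: → [27,36); WM=31; [18,27) fires=3
i=16 t=32 v=7: → [27,36); WM=31
i=17 t=32 v=7: → [27,36); WM=31
i=18 t=33 v=1: → [27,36); WM=31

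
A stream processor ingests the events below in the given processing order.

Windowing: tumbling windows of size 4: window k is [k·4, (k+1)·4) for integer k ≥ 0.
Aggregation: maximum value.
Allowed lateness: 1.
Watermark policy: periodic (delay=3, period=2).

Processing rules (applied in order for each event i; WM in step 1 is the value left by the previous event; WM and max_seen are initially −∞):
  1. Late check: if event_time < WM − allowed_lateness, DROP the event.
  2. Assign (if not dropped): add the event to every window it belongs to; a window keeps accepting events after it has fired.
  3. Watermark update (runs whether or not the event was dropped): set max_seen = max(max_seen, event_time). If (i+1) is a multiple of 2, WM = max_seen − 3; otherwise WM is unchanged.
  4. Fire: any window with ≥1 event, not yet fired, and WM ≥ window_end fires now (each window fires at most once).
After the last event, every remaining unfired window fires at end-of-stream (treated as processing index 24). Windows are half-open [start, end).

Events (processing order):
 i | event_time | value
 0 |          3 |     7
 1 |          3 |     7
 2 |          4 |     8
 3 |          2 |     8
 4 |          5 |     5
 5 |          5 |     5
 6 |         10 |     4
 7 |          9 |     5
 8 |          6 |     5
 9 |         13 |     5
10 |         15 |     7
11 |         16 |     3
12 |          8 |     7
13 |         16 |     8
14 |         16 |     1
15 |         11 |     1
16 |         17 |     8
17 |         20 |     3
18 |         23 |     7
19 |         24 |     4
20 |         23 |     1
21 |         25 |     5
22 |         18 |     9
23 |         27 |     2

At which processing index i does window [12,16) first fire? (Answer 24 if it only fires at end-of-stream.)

17

i=0 t=3 v=7: → [0,4); WM=−∞
i=1 t=3 v=7: → [0,4); WM=0
i=2 t=4 v=8: → [4,8); WM=0
i=3 t=2 v=8: → [0,4); WM=1
i=4 t=5 v=5: → [4,8); WM=1
i=5 t=5 v=5: → [4,8); WM=2
i=6 t=10 v=4: → [8,12); WM=2
i=7 t=9 v=5: → [8,12); WM=7; [0,4) fires=8
i=8 t=6 v=5: → [4,8); WM=7
i=9 t=13 v=5: → [12,16); WM=10; [4,8) fires=8
i=10 t=15 v=7: → [12,16); WM=10
i=11 t=16 v=3: → [16,20); WM=13; [8,12) fires=5
i=12 t=8 v=7: DROP (t<13-1); WM=13
i=13 t=16 v=8: → [16,20); WM=13
i=14 t=16 v=1: → [16,20); WM=13
i=15 t=11 v=1: DROP (t<13-1); WM=13
i=16 t=17 v=8: → [16,20); WM=13
i=17 t=20 v=3: → [20,24); WM=17; [12,16) fires=7
i=18 t=23 v=7: → [20,24); WM=17
i=19 t=24 v=4: → [24,28); WM=21; [16,20) fires=8
i=20 t=23 v=1: → [20,24); WM=21
i=21 t=25 v=5: → [24,28); WM=22
i=22 t=18 v=9: DROP (t<22-1); WM=22
i=23 t=27 v=2: → [24,28); WM=24; [20,24) fires=7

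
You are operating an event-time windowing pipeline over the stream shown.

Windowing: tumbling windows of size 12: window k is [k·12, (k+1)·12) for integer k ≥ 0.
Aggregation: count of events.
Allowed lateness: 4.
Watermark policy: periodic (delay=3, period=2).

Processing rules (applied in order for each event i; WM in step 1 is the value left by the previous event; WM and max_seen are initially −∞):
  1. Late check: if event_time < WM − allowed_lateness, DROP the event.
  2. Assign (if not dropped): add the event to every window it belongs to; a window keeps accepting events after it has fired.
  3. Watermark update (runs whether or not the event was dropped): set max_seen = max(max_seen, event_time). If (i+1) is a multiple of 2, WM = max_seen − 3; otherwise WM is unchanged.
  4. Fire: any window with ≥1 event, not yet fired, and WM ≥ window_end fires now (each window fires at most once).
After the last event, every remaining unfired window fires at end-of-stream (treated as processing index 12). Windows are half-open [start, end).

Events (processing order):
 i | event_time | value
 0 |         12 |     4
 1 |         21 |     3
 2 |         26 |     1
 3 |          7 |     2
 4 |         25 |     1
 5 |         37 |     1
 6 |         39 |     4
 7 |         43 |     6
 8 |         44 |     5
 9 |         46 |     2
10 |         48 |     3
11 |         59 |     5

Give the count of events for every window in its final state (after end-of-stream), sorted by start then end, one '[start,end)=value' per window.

[12,24)=2 [24,36)=2 [36,48)=5 [48,60)=2

i=0 t=12 v=4: → [12,24); WM=−∞
i=1 t=21 v=3: → [12,24); WM=18
i=2 t=26 v=1: → [24,36); WM=18
i=3 t=7 v=2: DROP (t<18-4); WM=23
i=4 t=25 v=1: → [24,36); WM=23
i=5 t=37 v=1: → [36,48); WM=34; [12,24) fires=2
i=6 t=39 v=4: → [36,48); WM=34
i=7 t=43 v=6: → [36,48); WM=40; [24,36) fires=2
i=8 t=44 v=5: → [36,48); WM=40
i=9 t=46 v=2: → [36,48); WM=43
i=10 t=48 v=3: → [48,60); WM=43
i=11 t=59 v=5: → [48,60); WM=56; [36,48) fires=5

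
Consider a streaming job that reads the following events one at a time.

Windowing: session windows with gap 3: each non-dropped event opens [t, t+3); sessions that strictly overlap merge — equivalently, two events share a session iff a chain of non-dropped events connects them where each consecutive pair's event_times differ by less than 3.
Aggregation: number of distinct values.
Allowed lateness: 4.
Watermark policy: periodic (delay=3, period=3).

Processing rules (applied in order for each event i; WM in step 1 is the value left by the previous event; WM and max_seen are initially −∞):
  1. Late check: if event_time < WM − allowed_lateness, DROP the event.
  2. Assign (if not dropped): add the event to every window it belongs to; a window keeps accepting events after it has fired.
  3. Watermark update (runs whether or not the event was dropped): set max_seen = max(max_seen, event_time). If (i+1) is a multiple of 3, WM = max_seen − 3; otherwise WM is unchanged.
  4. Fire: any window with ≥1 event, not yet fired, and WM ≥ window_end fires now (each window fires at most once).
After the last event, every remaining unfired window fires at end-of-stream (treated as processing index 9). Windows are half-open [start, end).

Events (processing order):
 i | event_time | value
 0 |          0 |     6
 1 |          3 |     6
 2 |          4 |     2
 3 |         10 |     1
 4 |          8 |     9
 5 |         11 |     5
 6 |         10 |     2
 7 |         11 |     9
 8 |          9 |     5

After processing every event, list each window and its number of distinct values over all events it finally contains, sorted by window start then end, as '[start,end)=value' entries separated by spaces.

i=0 t=0 v=6: → [0,3); WM=−∞
i=1 t=3 v=6: → [3,6); WM=−∞
i=2 t=4 v=2: → [3,7); WM=1
i=3 t=10 v=1: → [10,13); WM=1
i=4 t=8 v=9: → [8,13); WM=1
i=5 t=11 v=5: → [8,14); WM=8
i=6 t=10 v=2: → [8,14); WM=8
i=7 t=11 v=9: → [8,14); WM=8
i=8 t=9 v=5: → [8,14); WM=8

[0,3)=1 [3,7)=2 [8,14)=4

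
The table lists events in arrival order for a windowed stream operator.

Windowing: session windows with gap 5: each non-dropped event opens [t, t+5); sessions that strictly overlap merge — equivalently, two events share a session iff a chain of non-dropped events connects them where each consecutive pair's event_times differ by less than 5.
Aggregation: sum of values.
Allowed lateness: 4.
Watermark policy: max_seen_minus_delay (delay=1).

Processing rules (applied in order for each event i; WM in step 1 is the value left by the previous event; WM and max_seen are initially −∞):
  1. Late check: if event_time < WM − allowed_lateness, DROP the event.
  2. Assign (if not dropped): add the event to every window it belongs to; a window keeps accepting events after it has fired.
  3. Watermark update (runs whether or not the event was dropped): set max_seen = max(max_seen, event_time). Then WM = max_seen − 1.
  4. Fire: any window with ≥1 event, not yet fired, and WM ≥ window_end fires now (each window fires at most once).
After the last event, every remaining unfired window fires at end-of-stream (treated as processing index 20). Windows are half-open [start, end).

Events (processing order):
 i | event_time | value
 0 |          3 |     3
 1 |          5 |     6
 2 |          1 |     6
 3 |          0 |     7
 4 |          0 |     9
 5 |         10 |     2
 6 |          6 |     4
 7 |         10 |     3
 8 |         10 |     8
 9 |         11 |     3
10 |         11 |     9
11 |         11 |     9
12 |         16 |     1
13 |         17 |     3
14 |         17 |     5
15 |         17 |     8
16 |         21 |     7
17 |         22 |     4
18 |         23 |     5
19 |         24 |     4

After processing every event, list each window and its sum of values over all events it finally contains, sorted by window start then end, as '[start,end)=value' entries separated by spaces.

i=0 t=3 v=3: → [3,8); WM=2
i=1 t=5 v=6: → [3,10); WM=4
i=2 t=1 v=6: → [1,10); WM=4
i=3 t=0 v=7: → [0,10); WM=4
i=4 t=0 v=9: → [0,10); WM=4
i=5 t=10 v=2: → [10,15); WM=9
i=6 t=6 v=4: → [0,15); WM=9
i=7 t=10 v=3: → [0,15); WM=9
i=8 t=10 v=8: → [0,15); WM=9
i=9 t=11 v=3: → [0,16); WM=10
i=10 t=11 v=9: → [0,16); WM=10
i=11 t=11 v=9: → [0,16); WM=10
i=12 t=16 v=1: → [16,21); WM=15
i=13 t=17 v=3: → [16,22); WM=16
i=14 t=17 v=5: → [16,22); WM=16
i=15 t=17 v=8: → [16,22); WM=16
i=16 t=21 v=7: → [16,26); WM=20
i=17 t=22 v=4: → [16,27); WM=21
i=18 t=23 v=5: → [16,28); WM=22
i=19 t=24 v=4: → [16,29); WM=23

[0,16)=69 [16,29)=37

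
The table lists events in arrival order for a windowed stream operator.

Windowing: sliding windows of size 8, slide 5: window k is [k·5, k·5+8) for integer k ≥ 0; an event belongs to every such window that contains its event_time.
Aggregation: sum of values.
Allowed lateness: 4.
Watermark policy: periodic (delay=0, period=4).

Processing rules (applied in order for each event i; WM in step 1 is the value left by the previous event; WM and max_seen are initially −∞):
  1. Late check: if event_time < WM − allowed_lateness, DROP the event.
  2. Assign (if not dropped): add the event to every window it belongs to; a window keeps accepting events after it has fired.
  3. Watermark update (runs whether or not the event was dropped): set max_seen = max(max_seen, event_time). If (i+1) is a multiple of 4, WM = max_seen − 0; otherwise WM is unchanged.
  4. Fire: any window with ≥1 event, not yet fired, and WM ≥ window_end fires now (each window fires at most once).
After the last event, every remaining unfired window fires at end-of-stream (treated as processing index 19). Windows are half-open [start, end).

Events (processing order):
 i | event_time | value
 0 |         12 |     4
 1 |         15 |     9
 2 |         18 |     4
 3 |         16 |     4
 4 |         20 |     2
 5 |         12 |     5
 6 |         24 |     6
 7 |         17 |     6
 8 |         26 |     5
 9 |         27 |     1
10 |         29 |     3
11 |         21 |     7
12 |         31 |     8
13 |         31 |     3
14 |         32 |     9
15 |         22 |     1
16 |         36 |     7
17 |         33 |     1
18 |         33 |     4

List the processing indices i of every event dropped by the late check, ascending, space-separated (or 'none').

5 15

i=0 t=12 v=4: → [10,18),[5,13); WM=−∞
i=1 t=15 v=9: → [15,23),[10,18); WM=−∞
i=2 t=18 v=4: → [15,23); WM=−∞
i=3 t=16 v=4: → [15,23),[10,18); WM=18; [5,13) fires=4 [10,18) fires=17
i=4 t=20 v=2: → [20,28),[15,23); WM=18
i=5 t=12 v=5: DROP (t<18-4); WM=18
i=6 t=24 v=6: → [20,28); WM=18
i=7 t=17 v=6: → [15,23),[10,18); WM=24; [15,23) fires=25
i=8 t=26 v=5: → [25,33),[20,28); WM=24
i=9 t=27 v=1: → [25,33),[20,28); WM=24
i=10 t=29 v=3: → [25,33); WM=24
i=11 t=21 v=7: → [20,28),[15,23); WM=29; [20,28) fires=21
i=12 t=31 v=8: → [30,38),[25,33); WM=29
i=13 t=31 v=3: → [30,38),[25,33); WM=29
i=14 t=32 v=9: → [30,38),[25,33); WM=29
i=15 t=22 v=1: DROP (t<29-4); WM=32
i=16 t=36 v=7: → [35,43),[30,38); WM=32
i=17 t=33 v=1: → [30,38); WM=32
i=18 t=33 v=4: → [30,38); WM=32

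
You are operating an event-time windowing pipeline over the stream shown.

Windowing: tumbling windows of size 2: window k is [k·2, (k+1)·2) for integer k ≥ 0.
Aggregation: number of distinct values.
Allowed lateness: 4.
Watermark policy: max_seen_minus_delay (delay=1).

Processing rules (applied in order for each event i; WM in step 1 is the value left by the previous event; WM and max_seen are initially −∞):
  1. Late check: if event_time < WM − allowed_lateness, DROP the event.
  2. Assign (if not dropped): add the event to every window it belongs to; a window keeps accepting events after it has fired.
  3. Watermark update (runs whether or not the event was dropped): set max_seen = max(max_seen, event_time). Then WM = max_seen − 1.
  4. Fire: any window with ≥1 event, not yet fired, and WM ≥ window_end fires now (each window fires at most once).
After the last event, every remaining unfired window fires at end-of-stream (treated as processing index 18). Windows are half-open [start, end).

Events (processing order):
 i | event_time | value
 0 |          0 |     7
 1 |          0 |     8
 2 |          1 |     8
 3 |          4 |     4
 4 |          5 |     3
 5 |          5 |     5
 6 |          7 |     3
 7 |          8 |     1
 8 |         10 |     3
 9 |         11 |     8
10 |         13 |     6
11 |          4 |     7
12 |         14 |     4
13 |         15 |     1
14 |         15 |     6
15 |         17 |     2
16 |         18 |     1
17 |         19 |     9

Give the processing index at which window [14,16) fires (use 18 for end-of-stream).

15

i=0 t=0 v=7: → [0,2); WM=-1
i=1 t=0 v=8: → [0,2); WM=-1
i=2 t=1 v=8: → [0,2); WM=0
i=3 t=4 v=4: → [4,6); WM=3; [0,2) fires=2
i=4 t=5 v=3: → [4,6); WM=4
i=5 t=5 v=5: → [4,6); WM=4
i=6 t=7 v=3: → [6,8); WM=6; [4,6) fires=3
i=7 t=8 v=1: → [8,10); WM=7
i=8 t=10 v=3: → [10,12); WM=9; [6,8) fires=1
i=9 t=11 v=8: → [10,12); WM=10; [8,10) fires=1
i=10 t=13 v=6: → [12,14); WM=12; [10,12) fires=2
i=11 t=4 v=7: DROP (t<12-4); WM=12
i=12 t=14 v=4: → [14,16); WM=13
i=13 t=15 v=1: → [14,16); WM=14; [12,14) fires=1
i=14 t=15 v=6: → [14,16); WM=14
i=15 t=17 v=2: → [16,18); WM=16; [14,16) fires=3
i=16 t=18 v=1: → [18,20); WM=17
i=17 t=19 v=9: → [18,20); WM=18; [16,18) fires=1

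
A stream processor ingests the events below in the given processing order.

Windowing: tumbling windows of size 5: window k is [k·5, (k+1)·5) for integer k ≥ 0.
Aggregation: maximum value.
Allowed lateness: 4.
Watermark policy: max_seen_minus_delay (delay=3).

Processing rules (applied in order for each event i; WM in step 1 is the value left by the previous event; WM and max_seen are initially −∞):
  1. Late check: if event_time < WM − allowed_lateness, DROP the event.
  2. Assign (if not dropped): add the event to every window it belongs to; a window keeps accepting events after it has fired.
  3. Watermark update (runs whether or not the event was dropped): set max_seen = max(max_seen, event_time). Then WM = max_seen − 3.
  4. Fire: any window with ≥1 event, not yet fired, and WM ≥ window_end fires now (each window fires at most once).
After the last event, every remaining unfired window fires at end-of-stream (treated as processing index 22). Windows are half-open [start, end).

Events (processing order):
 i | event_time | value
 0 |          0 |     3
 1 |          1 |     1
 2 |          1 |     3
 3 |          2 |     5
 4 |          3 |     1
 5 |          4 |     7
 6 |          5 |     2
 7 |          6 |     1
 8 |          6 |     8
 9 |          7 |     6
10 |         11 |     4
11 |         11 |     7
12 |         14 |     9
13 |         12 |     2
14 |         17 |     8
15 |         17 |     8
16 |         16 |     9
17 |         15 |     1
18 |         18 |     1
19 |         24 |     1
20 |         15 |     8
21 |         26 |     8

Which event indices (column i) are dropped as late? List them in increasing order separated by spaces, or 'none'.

i=0 t=0 v=3: → [0,5); WM=-3
i=1 t=1 v=1: → [0,5); WM=-2
i=2 t=1 v=3: → [0,5); WM=-2
i=3 t=2 v=5: → [0,5); WM=-1
i=4 t=3 v=1: → [0,5); WM=0
i=5 t=4 v=7: → [0,5); WM=1
i=6 t=5 v=2: → [5,10); WM=2
i=7 t=6 v=1: → [5,10); WM=3
i=8 t=6 v=8: → [5,10); WM=3
i=9 t=7 v=6: → [5,10); WM=4
i=10 t=11 v=4: → [10,15); WM=8; [0,5) fires=7
i=11 t=11 v=7: → [10,15); WM=8
i=12 t=14 v=9: → [10,15); WM=11; [5,10) fires=8
i=13 t=12 v=2: → [10,15); WM=11
i=14 t=17 v=8: → [15,20); WM=14
i=15 t=17 v=8: → [15,20); WM=14
i=16 t=16 v=9: → [15,20); WM=14
i=17 t=15 v=1: → [15,20); WM=14
i=18 t=18 v=1: → [15,20); WM=15; [10,15) fires=9
i=19 t=24 v=1: → [20,25); WM=21; [15,20) fires=9
i=20 t=15 v=8: DROP (t<21-4); WM=21
i=21 t=26 v=8: → [25,30); WM=23

20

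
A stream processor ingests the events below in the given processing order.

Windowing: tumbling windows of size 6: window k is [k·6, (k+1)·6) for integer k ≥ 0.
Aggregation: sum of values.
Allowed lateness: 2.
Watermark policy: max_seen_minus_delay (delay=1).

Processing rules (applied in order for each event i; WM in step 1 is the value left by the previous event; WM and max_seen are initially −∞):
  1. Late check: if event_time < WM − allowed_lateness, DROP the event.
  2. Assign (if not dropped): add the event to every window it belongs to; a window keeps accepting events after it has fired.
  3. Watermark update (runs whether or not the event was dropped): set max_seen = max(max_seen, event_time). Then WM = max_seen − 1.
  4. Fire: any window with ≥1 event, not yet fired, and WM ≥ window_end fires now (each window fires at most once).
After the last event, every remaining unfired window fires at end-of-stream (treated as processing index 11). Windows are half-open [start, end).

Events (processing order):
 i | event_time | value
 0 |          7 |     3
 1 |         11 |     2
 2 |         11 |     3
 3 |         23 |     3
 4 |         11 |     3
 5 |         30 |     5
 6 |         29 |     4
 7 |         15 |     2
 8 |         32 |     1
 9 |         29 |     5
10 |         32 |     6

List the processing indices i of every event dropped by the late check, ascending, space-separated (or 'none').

4 7

i=0 t=7 v=3: → [6,12); WM=6
i=1 t=11 v=2: → [6,12); WM=10
i=2 t=11 v=3: → [6,12); WM=10
i=3 t=23 v=3: → [18,24); WM=22; [6,12) fires=8
i=4 t=11 v=3: DROP (t<22-2); WM=22
i=5 t=30 v=5: → [30,36); WM=29; [18,24) fires=3
i=6 t=29 v=4: → [24,30); WM=29
i=7 t=15 v=2: DROP (t<29-2); WM=29
i=8 t=32 v=1: → [30,36); WM=31; [24,30) fires=4
i=9 t=29 v=5: → [24,30); WM=31
i=10 t=32 v=6: → [30,36); WM=31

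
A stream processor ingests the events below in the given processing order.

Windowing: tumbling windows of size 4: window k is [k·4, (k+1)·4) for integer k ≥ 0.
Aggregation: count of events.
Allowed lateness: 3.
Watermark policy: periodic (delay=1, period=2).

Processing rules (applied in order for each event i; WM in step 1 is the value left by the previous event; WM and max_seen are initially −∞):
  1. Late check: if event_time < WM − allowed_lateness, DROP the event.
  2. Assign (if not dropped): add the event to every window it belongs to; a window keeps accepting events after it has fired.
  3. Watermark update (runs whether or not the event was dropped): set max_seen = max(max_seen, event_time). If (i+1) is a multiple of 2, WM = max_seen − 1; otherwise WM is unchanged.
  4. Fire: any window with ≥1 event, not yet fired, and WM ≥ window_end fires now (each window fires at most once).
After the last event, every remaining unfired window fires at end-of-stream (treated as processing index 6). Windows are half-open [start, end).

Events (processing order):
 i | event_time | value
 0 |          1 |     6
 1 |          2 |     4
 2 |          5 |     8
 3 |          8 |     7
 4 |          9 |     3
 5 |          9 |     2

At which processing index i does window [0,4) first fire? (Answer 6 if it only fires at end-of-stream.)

i=0 t=1 v=6: → [0,4); WM=−∞
i=1 t=2 v=4: → [0,4); WM=1
i=2 t=5 v=8: → [4,8); WM=1
i=3 t=8 v=7: → [8,12); WM=7; [0,4) fires=2
i=4 t=9 v=3: → [8,12); WM=7
i=5 t=9 v=2: → [8,12); WM=8; [4,8) fires=1

3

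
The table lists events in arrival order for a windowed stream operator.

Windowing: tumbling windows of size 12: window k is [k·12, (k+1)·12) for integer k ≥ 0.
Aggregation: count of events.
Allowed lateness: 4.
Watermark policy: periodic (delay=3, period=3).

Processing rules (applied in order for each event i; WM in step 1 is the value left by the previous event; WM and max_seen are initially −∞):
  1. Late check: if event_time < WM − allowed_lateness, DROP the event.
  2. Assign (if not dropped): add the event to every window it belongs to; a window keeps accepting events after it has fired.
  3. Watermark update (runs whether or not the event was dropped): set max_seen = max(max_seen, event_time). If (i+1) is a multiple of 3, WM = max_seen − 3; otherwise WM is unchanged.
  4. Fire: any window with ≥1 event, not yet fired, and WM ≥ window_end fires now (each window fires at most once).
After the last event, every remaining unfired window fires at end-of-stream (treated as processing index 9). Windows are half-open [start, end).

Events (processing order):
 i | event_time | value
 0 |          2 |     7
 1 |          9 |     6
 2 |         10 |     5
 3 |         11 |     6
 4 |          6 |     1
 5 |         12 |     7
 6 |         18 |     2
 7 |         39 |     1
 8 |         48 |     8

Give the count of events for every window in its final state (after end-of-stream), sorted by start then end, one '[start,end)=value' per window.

i=0 t=2 v=7: → [0,12); WM=−∞
i=1 t=9 v=6: → [0,12); WM=−∞
i=2 t=10 v=5: → [0,12); WM=7
i=3 t=11 v=6: → [0,12); WM=7
i=4 t=6 v=1: → [0,12); WM=7
i=5 t=12 v=7: → [12,24); WM=9
i=6 t=18 v=2: → [12,24); WM=9
i=7 t=39 v=1: → [36,48); WM=9
i=8 t=48 v=8: → [48,60); WM=45; [0,12) fires=5 [12,24) fires=2

[0,12)=5 [12,24)=2 [36,48)=1 [48,60)=1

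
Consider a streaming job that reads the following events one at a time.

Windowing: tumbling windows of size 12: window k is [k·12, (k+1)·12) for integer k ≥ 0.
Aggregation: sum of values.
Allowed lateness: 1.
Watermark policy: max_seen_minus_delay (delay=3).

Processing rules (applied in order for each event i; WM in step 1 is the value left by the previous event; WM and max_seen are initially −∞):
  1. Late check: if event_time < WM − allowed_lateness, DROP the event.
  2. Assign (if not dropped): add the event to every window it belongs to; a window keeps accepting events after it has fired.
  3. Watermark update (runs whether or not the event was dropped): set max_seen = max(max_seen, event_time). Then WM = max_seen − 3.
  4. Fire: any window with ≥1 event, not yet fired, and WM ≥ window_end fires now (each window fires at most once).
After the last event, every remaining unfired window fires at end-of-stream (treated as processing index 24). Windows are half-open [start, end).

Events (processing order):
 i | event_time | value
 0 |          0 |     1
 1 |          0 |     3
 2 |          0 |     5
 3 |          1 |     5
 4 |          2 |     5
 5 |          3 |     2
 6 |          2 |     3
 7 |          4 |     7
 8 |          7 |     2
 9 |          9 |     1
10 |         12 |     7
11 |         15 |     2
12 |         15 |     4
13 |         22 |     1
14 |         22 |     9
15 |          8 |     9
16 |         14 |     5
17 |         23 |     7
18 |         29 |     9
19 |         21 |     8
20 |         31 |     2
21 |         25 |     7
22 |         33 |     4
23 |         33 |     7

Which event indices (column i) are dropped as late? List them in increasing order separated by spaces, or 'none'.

i=0 t=0 v=1: → [0,12); WM=-3
i=1 t=0 v=3: → [0,12); WM=-3
i=2 t=0 v=5: → [0,12); WM=-3
i=3 t=1 v=5: → [0,12); WM=-2
i=4 t=2 v=5: → [0,12); WM=-1
i=5 t=3 v=2: → [0,12); WM=0
i=6 t=2 v=3: → [0,12); WM=0
i=7 t=4 v=7: → [0,12); WM=1
i=8 t=7 v=2: → [0,12); WM=4
i=9 t=9 v=1: → [0,12); WM=6
i=10 t=12 v=7: → [12,24); WM=9
i=11 t=15 v=2: → [12,24); WM=12; [0,12) fires=34
i=12 t=15 v=4: → [12,24); WM=12
i=13 t=22 v=1: → [12,24); WM=19
i=14 t=22 v=9: → [12,24); WM=19
i=15 t=8 v=9: DROP (t<19-1); WM=19
i=16 t=14 v=5: DROP (t<19-1); WM=19
i=17 t=23 v=7: → [12,24); WM=20
i=18 t=29 v=9: → [24,36); WM=26; [12,24) fires=30
i=19 t=21 v=8: DROP (t<26-1); WM=26
i=20 t=31 v=2: → [24,36); WM=28
i=21 t=25 v=7: DROP (t<28-1); WM=28
i=22 t=33 v=4: → [24,36); WM=30
i=23 t=33 v=7: → [24,36); WM=30

15 16 19 21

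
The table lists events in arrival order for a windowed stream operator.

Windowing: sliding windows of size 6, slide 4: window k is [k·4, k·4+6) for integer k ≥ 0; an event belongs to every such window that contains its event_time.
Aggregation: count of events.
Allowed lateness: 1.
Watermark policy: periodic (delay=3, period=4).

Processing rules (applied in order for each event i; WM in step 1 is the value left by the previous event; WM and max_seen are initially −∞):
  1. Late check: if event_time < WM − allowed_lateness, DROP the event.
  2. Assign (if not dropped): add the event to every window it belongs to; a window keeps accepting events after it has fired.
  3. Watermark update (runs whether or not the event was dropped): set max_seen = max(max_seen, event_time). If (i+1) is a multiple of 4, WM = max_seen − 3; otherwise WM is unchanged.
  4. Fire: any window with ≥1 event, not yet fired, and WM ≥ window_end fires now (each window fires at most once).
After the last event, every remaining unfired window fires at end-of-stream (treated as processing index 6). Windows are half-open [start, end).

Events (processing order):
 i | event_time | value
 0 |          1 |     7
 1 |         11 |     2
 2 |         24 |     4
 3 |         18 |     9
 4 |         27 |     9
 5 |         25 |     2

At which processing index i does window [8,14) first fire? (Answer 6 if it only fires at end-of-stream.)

3

i=0 t=1 v=7: → [0,6); WM=−∞
i=1 t=11 v=2: → [8,14); WM=−∞
i=2 t=24 v=4: → [24,30),[20,26); WM=−∞
i=3 t=18 v=9: → [16,22); WM=21; [0,6) fires=1 [8,14) fires=1
i=4 t=27 v=9: → [24,30); WM=21
i=5 t=25 v=2: → [24,30),[20,26); WM=21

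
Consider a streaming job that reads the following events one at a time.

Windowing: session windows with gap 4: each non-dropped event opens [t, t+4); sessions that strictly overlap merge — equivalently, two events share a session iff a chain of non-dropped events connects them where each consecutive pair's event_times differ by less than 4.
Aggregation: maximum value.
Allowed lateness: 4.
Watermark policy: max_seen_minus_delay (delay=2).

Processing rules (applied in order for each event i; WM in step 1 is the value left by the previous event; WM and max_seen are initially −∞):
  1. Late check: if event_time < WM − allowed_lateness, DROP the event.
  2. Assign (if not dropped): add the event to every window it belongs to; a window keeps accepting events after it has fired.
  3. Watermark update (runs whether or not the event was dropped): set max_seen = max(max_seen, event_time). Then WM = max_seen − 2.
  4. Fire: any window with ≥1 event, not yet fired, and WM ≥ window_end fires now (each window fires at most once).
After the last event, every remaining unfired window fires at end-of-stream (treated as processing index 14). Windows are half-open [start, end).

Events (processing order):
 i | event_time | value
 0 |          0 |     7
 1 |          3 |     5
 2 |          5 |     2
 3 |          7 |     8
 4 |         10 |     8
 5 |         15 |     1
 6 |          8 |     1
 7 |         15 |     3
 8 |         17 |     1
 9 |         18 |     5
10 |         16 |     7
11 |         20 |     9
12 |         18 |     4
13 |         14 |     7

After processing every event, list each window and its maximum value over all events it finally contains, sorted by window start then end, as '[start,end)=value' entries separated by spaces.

[0,14)=8 [14,24)=9

i=0 t=0 v=7: → [0,4); WM=-2
i=1 t=3 v=5: → [0,7); WM=1
i=2 t=5 v=2: → [0,9); WM=3
i=3 t=7 v=8: → [0,11); WM=5
i=4 t=10 v=8: → [0,14); WM=8
i=5 t=15 v=1: → [15,19); WM=13
i=6 t=8 v=1: DROP (t<13-4); WM=13
i=7 t=15 v=3: → [15,19); WM=13
i=8 t=17 v=1: → [15,21); WM=15
i=9 t=18 v=5: → [15,22); WM=16
i=10 t=16 v=7: → [15,22); WM=16
i=11 t=20 v=9: → [15,24); WM=18
i=12 t=18 v=4: → [15,24); WM=18
i=13 t=14 v=7: → [14,24); WM=18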